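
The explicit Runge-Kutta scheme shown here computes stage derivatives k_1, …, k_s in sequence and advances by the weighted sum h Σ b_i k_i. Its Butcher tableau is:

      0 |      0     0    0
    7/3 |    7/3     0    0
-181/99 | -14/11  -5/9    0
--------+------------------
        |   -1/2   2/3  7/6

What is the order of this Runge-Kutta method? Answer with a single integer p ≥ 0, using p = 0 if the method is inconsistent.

0

b = (-1/2, 2/3, 7/6)
c = (0, 7/3, -181/99)
Ac = (0, 0, -35/27)
Σ b_i: (-1/2)·1 + 2/3·1 + 7/6·1 = 4/3 ≠ 1 ⇒ order 0.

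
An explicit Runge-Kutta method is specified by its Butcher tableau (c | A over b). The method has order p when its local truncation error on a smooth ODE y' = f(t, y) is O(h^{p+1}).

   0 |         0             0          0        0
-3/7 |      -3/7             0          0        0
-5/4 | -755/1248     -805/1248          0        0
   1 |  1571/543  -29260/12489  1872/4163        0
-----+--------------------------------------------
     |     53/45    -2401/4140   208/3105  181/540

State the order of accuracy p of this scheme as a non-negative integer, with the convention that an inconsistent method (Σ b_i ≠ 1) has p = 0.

b = (53/45, -2401/4140, 208/3105, 181/540)
c = (0, -3/7, -5/4, 1)
Ac = (0, 0, 115/416, 80/181)
Σ b_i: 53/45·1 + (-2401/4140)·1 + 208/3105·1 + 181/540·1 = 1 ✓
b·c: (-2401/4140)·(-3/7) + 208/3105·(-5/4) + 181/540·1 = 1/2 ✓
b·c²: (-2401/4140)·9/49 + 208/3105·25/16 + 181/540·1 = 1/3 ✓
b·Ac: 208/3105·115/416 + 181/540·80/181 = 1/6 ✓
b·c³: (-2401/4140)·(-27/343) + 208/3105·(-125/64) + 181/540·1 = 1/4 ✓
b·(c∘Ac): 208/3105·(-575/1664) + 181/540·80/181 = 1/8 ✓
b·Ac²: 208/3105·(-345/2912) + 181/540·345/1267 = 1/12 ✓
b·A²c: 181/540·45/362 = 1/24 ✓; 4 stages ⇒ order 4.

4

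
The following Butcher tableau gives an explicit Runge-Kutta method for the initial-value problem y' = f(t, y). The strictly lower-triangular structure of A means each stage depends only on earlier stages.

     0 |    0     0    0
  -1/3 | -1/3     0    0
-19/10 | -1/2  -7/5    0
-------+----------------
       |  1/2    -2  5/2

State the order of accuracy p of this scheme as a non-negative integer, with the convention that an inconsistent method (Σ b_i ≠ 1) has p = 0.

1

b = (1/2, -2, 5/2)
c = (0, -1/3, -19/10)
Ac = (0, 0, 7/15)
Σ b_i: 1/2·1 + (-2)·1 + 5/2·1 = 1 ✓
b·c: (-2)·(-1/3) + 5/2·(-19/10) = -49/12 ≠ 1/2 ⇒ order 1.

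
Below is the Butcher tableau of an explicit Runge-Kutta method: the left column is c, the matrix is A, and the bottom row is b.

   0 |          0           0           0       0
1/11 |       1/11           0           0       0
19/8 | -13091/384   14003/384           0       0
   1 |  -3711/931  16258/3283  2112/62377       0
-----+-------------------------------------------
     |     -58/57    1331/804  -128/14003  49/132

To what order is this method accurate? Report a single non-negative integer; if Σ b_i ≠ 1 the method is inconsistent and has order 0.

4

b = (-58/57, 1331/804, -128/14003, 49/132)
c = (0, 1/11, 19/8, 1)
Ac = (0, 0, 1273/384, 26/49)
Σ b_i: (-58/57)·1 + 1331/804·1 + (-128/14003)·1 + 49/132·1 = 1 ✓
b·c: 1331/804·1/11 + (-128/14003)·19/8 + 49/132·1 = 1/2 ✓
b·c²: 1331/804·1/121 + (-128/14003)·361/64 + 49/132·1 = 1/3 ✓
b·Ac: (-128/14003)·1273/384 + 49/132·26/49 = 1/6 ✓
b·c³: 1331/804·1/1331 + (-128/14003)·6859/512 + 49/132·1 = 1/4 ✓
b·(c∘Ac): (-128/14003)·24187/3072 + 49/132·26/49 = 1/8 ✓
b·Ac²: (-128/14003)·1273/4224 + 49/132·125/539 = 1/12 ✓
b·A²c: 49/132·11/98 = 1/24 ✓; 4 stages ⇒ order 4.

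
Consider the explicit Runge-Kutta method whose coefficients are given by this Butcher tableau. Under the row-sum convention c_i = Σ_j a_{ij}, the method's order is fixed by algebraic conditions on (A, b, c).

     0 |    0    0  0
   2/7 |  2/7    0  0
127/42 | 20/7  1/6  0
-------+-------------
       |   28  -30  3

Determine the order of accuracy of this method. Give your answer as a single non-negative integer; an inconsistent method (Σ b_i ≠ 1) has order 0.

b = (28, -30, 3)
c = (0, 2/7, 127/42)
Ac = (0, 0, 1/21)
Σ b_i: 28·1 + (-30)·1 + 3·1 = 1 ✓
b·c: (-30)·2/7 + 3·127/42 = 1/2 ✓
b·c²: (-30)·4/49 + 3·16129/1764 = 14689/588 ≠ 1/3 ⇒ order 2.
b·Ac: 3·1/21 = 1/7 ≠ 1/6

2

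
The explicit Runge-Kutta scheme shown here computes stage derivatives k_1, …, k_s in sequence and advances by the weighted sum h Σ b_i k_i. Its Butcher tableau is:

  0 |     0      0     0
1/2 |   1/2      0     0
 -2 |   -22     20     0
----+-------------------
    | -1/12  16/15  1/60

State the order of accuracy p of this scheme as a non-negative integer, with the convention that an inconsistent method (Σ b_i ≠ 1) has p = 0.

3

b = (-1/12, 16/15, 1/60)
c = (0, 1/2, -2)
Ac = (0, 0, 10)
Σ b_i: (-1/12)·1 + 16/15·1 + 1/60·1 = 1 ✓
b·c: 16/15·1/2 + 1/60·(-2) = 1/2 ✓
b·c²: 16/15·1/4 + 1/60·4 = 1/3 ✓
b·Ac: 1/60·10 = 1/6 ✓; 3 stages ⇒ order 3.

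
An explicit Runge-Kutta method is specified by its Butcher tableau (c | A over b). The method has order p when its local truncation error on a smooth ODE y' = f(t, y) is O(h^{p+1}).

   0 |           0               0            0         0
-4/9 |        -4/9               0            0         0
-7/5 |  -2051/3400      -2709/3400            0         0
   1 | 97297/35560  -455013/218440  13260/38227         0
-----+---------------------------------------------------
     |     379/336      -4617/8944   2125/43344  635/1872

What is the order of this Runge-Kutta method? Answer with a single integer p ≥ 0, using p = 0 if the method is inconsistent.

b = (379/336, -4617/8944, 2125/43344, 635/1872)
c = (0, -4/9, -7/5, 1)
Ac = (0, 0, 301/850, 559/1270)
Σ b_i: 379/336·1 + (-4617/8944)·1 + 2125/43344·1 + 635/1872·1 = 1 ✓
b·c: (-4617/8944)·(-4/9) + 2125/43344·(-7/5) + 635/1872·1 = 1/2 ✓
b·c²: (-4617/8944)·16/81 + 2125/43344·49/25 + 635/1872·1 = 1/3 ✓
b·Ac: 2125/43344·301/850 + 635/1872·559/1270 = 1/6 ✓
b·c³: (-4617/8944)·(-64/729) + 2125/43344·(-343/125) + 635/1872·1 = 1/4 ✓
b·(c∘Ac): 2125/43344·(-2107/4250) + 635/1872·559/1270 = 1/8 ✓
b·Ac²: 2125/43344·(-602/3825) + 635/1872·1534/5715 = 1/12 ✓
b·A²c: 635/1872·78/635 = 1/24 ✓; 4 stages ⇒ order 4.

4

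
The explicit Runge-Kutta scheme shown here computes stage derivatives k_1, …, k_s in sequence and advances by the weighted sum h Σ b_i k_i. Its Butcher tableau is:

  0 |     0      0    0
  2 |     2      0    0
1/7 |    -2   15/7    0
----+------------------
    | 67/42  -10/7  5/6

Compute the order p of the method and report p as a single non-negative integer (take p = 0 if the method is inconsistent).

b = (67/42, -10/7, 5/6)
c = (0, 2, 1/7)
Ac = (0, 0, 30/7)
Σ b_i: 67/42·1 + (-10/7)·1 + 5/6·1 = 1 ✓
b·c: (-10/7)·2 + 5/6·1/7 = -115/42 ≠ 1/2 ⇒ order 1.

1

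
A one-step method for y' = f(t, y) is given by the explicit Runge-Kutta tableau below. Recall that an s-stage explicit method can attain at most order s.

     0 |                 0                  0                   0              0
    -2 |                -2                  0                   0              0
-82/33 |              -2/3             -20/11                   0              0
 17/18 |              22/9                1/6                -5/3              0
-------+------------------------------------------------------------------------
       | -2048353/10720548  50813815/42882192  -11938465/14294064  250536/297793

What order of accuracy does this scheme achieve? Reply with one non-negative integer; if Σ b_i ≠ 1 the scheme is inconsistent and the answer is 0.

3

b = (-2048353/10720548, 50813815/42882192, -11938465/14294064, 250536/297793)
c = (0, -2, -82/33, 17/18)
Ac = (0, 0, 40/11, 377/99)
Σ b_i: (-2048353/10720548)·1 + 50813815/42882192·1 + (-11938465/14294064)·1 + 250536/297793·1 = 1 ✓
b·c: 50813815/42882192·(-2) + (-11938465/14294064)·(-82/33) + 250536/297793·17/18 = 1/2 ✓
b·c²: 50813815/42882192·4 + (-11938465/14294064)·6724/1089 + 250536/297793·289/324 = 1/3 ✓
b·Ac: (-11938465/14294064)·40/11 + 250536/297793·377/99 = 1/6 ✓
b·c³: 50813815/42882192·(-8) + (-11938465/14294064)·(-551368/35937) + 250536/297793·4913/5832 = 3218439047/796000689 ≠ 1/4 ⇒ order 3.
b·(c∘Ac): (-11938465/14294064)·(-3280/363) + 250536/297793·6409/1782 = 85007539/8040411 ≠ 1/8
b·Ac²: (-11938465/14294064)·(-80/11) + 250536/297793·(-31442/3267) = -59630689/29481507 ≠ 1/12
b·A²c: 250536/297793·(-200/33) = -1518400/297793 ≠ 1/24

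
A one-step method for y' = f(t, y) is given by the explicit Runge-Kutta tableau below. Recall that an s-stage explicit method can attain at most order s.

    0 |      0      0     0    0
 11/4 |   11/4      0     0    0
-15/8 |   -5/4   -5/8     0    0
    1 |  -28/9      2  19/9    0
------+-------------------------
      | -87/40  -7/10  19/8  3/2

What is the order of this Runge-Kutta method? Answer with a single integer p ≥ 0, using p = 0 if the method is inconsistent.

b = (-87/40, -7/10, 19/8, 3/2)
c = (0, 11/4, -15/8, 1)
Ac = (0, 0, -55/32, 37/24)
Σ b_i: (-87/40)·1 + (-7/10)·1 + 19/8·1 + 3/2·1 = 1 ✓
b·c: (-7/10)·11/4 + 19/8·(-15/8) + 3/2·1 = -1561/320 ≠ 1/2 ⇒ order 1.

1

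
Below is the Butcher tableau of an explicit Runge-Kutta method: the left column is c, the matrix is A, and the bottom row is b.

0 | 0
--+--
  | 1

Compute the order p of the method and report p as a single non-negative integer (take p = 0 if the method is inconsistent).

1

b = (1)
c = (0)
Σ b_i: 1·1 = 1 ✓; 1 stage ⇒ order 1.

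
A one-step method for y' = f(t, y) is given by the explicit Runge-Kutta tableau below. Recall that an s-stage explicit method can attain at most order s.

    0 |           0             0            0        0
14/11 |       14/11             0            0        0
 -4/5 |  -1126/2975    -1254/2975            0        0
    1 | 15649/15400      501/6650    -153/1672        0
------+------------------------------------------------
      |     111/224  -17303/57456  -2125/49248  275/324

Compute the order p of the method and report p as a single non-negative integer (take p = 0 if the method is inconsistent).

4

b = (111/224, -17303/57456, -2125/49248, 275/324)
c = (0, 14/11, -4/5, 1)
Ac = (0, 0, -228/425, 93/550)
Σ b_i: 111/224·1 + (-17303/57456)·1 + (-2125/49248)·1 + 275/324·1 = 1 ✓
b·c: (-17303/57456)·14/11 + (-2125/49248)·(-4/5) + 275/324·1 = 1/2 ✓
b·c²: (-17303/57456)·196/121 + (-2125/49248)·16/25 + 275/324·1 = 1/3 ✓
b·Ac: (-2125/49248)·(-228/425) + 275/324·93/550 = 1/6 ✓
b·c³: (-17303/57456)·2744/1331 + (-2125/49248)·(-64/125) + 275/324·1 = 1/4 ✓
b·(c∘Ac): (-2125/49248)·912/2125 + 275/324·93/550 = 1/8 ✓
b·Ac²: (-2125/49248)·(-3192/4675) + 275/324·192/3025 = 1/12 ✓
b·A²c: 275/324·27/550 = 1/24 ✓; 4 stages ⇒ order 4.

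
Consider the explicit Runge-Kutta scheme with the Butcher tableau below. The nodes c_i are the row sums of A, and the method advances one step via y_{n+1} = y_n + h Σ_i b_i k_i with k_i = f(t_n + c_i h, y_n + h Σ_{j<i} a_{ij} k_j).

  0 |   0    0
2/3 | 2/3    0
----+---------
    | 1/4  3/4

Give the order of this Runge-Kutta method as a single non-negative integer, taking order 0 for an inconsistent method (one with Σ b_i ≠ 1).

b = (1/4, 3/4)
c = (0, 2/3)
Σ b_i: 1/4·1 + 3/4·1 = 1 ✓
b·c: 3/4·2/3 = 1/2 ✓; 2 stages ⇒ order 2.

2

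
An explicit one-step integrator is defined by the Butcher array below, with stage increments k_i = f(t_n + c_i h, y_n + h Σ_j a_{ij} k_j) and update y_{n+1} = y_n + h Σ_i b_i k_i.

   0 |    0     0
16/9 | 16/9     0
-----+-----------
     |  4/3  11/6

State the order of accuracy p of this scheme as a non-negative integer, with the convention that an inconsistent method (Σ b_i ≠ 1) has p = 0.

0

b = (4/3, 11/6)
c = (0, 16/9)
Σ b_i: 4/3·1 + 11/6·1 = 19/6 ≠ 1 ⇒ order 0.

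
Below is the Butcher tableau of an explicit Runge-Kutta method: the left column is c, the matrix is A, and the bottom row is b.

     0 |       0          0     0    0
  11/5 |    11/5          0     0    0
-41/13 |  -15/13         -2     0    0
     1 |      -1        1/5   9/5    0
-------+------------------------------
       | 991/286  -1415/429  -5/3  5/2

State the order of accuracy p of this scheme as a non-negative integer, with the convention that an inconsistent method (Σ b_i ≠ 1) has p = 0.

b = (991/286, -1415/429, -5/3, 5/2)
c = (0, 11/5, -41/13, 1)
Ac = (0, 0, -22/5, -1702/325)
Σ b_i: 991/286·1 + (-1415/429)·1 + (-5/3)·1 + 5/2·1 = 1 ✓
b·c: (-1415/429)·11/5 + (-5/3)·(-41/13) + 5/2·1 = 1/2 ✓
b·c²: (-1415/429)·121/25 + (-5/3)·1681/169 + 5/2·1 = -50771/1690 ≠ 1/3 ⇒ order 2.
b·Ac: (-5/3)·(-22/5) + 5/2·(-1702/325) = -1123/195 ≠ 1/6

2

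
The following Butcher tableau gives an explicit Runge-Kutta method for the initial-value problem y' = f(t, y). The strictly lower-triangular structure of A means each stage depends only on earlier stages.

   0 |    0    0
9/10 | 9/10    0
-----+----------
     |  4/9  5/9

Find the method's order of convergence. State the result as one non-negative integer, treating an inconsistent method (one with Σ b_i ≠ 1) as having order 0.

2

b = (4/9, 5/9)
c = (0, 9/10)
Σ b_i: 4/9·1 + 5/9·1 = 1 ✓
b·c: 5/9·9/10 = 1/2 ✓; 2 stages ⇒ order 2.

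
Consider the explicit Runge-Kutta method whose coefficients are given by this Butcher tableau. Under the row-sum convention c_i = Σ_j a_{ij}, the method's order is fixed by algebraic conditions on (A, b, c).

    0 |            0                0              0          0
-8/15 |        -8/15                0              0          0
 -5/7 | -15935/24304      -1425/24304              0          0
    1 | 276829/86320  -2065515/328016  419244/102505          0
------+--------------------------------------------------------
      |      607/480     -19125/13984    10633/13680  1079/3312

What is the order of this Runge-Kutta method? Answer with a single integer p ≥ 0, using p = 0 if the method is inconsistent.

b = (607/480, -19125/13984, 10633/13680, 1079/3312)
c = (0, -8/15, -5/7, 1)
Ac = (0, 0, 95/3038, 943/2158)
Σ b_i: 607/480·1 + (-19125/13984)·1 + 10633/13680·1 + 1079/3312·1 = 1 ✓
b·c: (-19125/13984)·(-8/15) + 10633/13680·(-5/7) + 1079/3312·1 = 1/2 ✓
b·c²: (-19125/13984)·64/225 + 10633/13680·25/49 + 1079/3312·1 = 1/3 ✓
b·Ac: 10633/13680·95/3038 + 1079/3312·943/2158 = 1/6 ✓
b·c³: (-19125/13984)·(-512/3375) + 10633/13680·(-125/343) + 1079/3312·1 = 1/4 ✓
b·(c∘Ac): 10633/13680·(-475/21266) + 1079/3312·943/2158 = 1/8 ✓
b·Ac²: 10633/13680·(-76/4557) + 1079/3312·368/1245 = 1/12 ✓
b·A²c: 1079/3312·138/1079 = 1/24 ✓; 4 stages ⇒ order 4.

4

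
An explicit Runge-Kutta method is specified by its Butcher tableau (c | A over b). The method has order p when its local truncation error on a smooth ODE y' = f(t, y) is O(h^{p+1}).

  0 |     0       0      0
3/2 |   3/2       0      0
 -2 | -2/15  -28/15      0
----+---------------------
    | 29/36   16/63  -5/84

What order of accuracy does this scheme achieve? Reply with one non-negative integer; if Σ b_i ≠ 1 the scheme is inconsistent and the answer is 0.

b = (29/36, 16/63, -5/84)
c = (0, 3/2, -2)
Ac = (0, 0, -14/5)
Σ b_i: 29/36·1 + 16/63·1 + (-5/84)·1 = 1 ✓
b·c: 16/63·3/2 + (-5/84)·(-2) = 1/2 ✓
b·c²: 16/63·9/4 + (-5/84)·4 = 1/3 ✓
b·Ac: (-5/84)·(-14/5) = 1/6 ✓; 3 stages ⇒ order 3.

3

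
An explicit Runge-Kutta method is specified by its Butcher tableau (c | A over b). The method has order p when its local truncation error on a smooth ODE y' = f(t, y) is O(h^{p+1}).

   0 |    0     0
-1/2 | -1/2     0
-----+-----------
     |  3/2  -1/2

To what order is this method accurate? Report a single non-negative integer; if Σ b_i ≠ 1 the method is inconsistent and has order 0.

1

b = (3/2, -1/2)
c = (0, -1/2)
Σ b_i: 3/2·1 + (-1/2)·1 = 1 ✓
b·c: (-1/2)·(-1/2) = 1/4 ≠ 1/2 ⇒ order 1.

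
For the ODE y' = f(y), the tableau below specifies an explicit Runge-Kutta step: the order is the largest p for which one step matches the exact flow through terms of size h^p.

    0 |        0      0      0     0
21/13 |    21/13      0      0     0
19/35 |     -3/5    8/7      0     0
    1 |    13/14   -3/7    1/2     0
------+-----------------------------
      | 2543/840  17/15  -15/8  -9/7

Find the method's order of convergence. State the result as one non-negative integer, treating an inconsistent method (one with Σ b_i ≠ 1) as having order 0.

b = (2543/840, 17/15, -15/8, -9/7)
c = (0, 21/13, 19/35, 1)
Ac = (0, 0, 24/13, -383/910)
Σ b_i: 2543/840·1 + 17/15·1 + (-15/8)·1 + (-9/7)·1 = 1 ✓
b·c: 17/15·21/13 + (-15/8)·19/35 + (-9/7)·1 = -1721/3640 ≠ 1/2 ⇒ order 1.

1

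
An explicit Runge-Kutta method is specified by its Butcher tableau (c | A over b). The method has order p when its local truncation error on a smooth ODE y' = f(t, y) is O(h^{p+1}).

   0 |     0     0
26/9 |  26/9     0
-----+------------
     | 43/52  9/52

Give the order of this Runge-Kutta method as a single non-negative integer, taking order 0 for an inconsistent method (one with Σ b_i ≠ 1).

2

b = (43/52, 9/52)
c = (0, 26/9)
Σ b_i: 43/52·1 + 9/52·1 = 1 ✓
b·c: 9/52·26/9 = 1/2 ✓; 2 stages ⇒ order 2.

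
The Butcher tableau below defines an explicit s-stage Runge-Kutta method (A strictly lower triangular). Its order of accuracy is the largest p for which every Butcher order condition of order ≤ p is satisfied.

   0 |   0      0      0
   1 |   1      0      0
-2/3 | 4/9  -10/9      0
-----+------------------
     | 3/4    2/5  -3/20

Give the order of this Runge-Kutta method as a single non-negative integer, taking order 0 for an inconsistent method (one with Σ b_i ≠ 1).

b = (3/4, 2/5, -3/20)
c = (0, 1, -2/3)
Ac = (0, 0, -10/9)
Σ b_i: 3/4·1 + 2/5·1 + (-3/20)·1 = 1 ✓
b·c: 2/5·1 + (-3/20)·(-2/3) = 1/2 ✓
b·c²: 2/5·1 + (-3/20)·4/9 = 1/3 ✓
b·Ac: (-3/20)·(-10/9) = 1/6 ✓; 3 stages ⇒ order 3.

3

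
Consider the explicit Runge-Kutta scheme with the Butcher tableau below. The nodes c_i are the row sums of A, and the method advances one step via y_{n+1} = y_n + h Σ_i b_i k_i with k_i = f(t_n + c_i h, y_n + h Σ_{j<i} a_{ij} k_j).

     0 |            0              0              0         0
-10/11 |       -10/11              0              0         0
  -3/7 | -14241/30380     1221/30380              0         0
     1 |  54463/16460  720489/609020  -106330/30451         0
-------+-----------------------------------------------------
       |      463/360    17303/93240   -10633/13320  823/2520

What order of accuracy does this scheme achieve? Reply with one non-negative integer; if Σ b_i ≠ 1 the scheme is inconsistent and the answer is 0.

b = (463/360, 17303/93240, -10633/13320, 823/2520)
c = (0, -10/11, -3/7, 1)
Ac = (0, 0, -111/3038, 693/1646)
Σ b_i: 463/360·1 + 17303/93240·1 + (-10633/13320)·1 + 823/2520·1 = 1 ✓
b·c: 17303/93240·(-10/11) + (-10633/13320)·(-3/7) + 823/2520·1 = 1/2 ✓
b·c²: 17303/93240·100/121 + (-10633/13320)·9/49 + 823/2520·1 = 1/3 ✓
b·Ac: (-10633/13320)·(-111/3038) + 823/2520·693/1646 = 1/6 ✓
b·c³: 17303/93240·(-1000/1331) + (-10633/13320)·(-27/343) + 823/2520·1 = 1/4 ✓
b·(c∘Ac): (-10633/13320)·333/21266 + 823/2520·693/1646 = 1/8 ✓
b·Ac²: (-10633/13320)·555/16709 + 823/2520·3045/9053 = 1/12 ✓
b·A²c: 823/2520·105/823 = 1/24 ✓; 4 stages ⇒ order 4.

4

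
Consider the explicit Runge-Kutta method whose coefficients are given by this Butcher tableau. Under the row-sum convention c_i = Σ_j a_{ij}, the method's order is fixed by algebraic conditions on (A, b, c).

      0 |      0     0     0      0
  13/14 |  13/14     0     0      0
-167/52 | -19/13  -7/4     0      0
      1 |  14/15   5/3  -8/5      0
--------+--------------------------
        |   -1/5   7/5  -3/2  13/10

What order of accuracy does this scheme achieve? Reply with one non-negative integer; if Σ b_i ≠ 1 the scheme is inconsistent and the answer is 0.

b = (-1/5, 7/5, -3/2, 13/10)
c = (0, 13/14, -167/52, 1)
Ac = (0, 0, -13/8, 18253/2730)
Σ b_i: (-1/5)·1 + 7/5·1 + (-3/2)·1 + 13/10·1 = 1 ✓
b·c: 7/5·13/14 + (-3/2)·(-167/52) + 13/10·1 = 3857/520 ≠ 1/2 ⇒ order 1.

1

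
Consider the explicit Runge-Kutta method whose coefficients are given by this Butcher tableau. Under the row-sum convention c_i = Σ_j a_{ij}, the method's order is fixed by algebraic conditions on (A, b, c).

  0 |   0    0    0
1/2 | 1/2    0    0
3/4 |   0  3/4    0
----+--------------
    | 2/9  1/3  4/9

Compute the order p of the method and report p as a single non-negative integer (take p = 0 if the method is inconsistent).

b = (2/9, 1/3, 4/9)
c = (0, 1/2, 3/4)
Ac = (0, 0, 3/8)
Σ b_i: 2/9·1 + 1/3·1 + 4/9·1 = 1 ✓
b·c: 1/3·1/2 + 4/9·3/4 = 1/2 ✓
b·c²: 1/3·1/4 + 4/9·9/16 = 1/3 ✓
b·Ac: 4/9·3/8 = 1/6 ✓; 3 stages ⇒ order 3.

3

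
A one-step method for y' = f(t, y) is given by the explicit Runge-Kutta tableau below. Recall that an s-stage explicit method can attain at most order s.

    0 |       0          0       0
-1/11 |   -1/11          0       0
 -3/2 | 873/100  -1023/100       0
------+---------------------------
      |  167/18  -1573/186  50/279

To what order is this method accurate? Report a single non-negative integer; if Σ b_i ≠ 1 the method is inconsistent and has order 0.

3

b = (167/18, -1573/186, 50/279)
c = (0, -1/11, -3/2)
Ac = (0, 0, 93/100)
Σ b_i: 167/18·1 + (-1573/186)·1 + 50/279·1 = 1 ✓
b·c: (-1573/186)·(-1/11) + 50/279·(-3/2) = 1/2 ✓
b·c²: (-1573/186)·1/121 + 50/279·9/4 = 1/3 ✓
b·Ac: 50/279·93/100 = 1/6 ✓; 3 stages ⇒ order 3.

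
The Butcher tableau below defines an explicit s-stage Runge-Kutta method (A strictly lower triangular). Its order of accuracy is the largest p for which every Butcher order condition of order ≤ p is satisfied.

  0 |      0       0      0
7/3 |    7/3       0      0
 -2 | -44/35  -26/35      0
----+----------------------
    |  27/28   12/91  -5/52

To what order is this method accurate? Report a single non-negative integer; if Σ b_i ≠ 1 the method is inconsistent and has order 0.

b = (27/28, 12/91, -5/52)
c = (0, 7/3, -2)
Ac = (0, 0, -26/15)
Σ b_i: 27/28·1 + 12/91·1 + (-5/52)·1 = 1 ✓
b·c: 12/91·7/3 + (-5/52)·(-2) = 1/2 ✓
b·c²: 12/91·49/9 + (-5/52)·4 = 1/3 ✓
b·Ac: (-5/52)·(-26/15) = 1/6 ✓; 3 stages ⇒ order 3.

3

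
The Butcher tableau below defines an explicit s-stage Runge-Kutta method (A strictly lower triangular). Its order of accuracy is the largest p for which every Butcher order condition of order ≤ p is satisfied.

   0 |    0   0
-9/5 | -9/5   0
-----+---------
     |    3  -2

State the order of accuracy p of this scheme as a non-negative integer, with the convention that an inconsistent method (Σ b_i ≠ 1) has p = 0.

1

b = (3, -2)
c = (0, -9/5)
Σ b_i: 3·1 + (-2)·1 = 1 ✓
b·c: (-2)·(-9/5) = 18/5 ≠ 1/2 ⇒ order 1.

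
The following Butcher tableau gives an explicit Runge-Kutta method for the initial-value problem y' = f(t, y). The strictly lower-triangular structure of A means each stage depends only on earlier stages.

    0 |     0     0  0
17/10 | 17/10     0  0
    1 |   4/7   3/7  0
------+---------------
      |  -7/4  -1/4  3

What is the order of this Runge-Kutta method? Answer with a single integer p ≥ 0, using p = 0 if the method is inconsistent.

b = (-7/4, -1/4, 3)
c = (0, 17/10, 1)
Ac = (0, 0, 51/70)
Σ b_i: (-7/4)·1 + (-1/4)·1 + 3·1 = 1 ✓
b·c: (-1/4)·17/10 + 3·1 = 103/40 ≠ 1/2 ⇒ order 1.

1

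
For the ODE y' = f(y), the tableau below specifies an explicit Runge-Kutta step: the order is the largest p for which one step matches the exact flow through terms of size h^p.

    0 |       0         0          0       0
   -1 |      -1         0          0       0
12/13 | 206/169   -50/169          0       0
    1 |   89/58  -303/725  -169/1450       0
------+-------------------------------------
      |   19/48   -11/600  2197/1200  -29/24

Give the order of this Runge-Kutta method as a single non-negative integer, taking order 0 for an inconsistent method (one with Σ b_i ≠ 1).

4

b = (19/48, -11/600, 2197/1200, -29/24)
c = (0, -1, 12/13, 1)
Ac = (0, 0, 50/169, 9/29)
Σ b_i: 19/48·1 + (-11/600)·1 + 2197/1200·1 + (-29/24)·1 = 1 ✓
b·c: (-11/600)·(-1) + 2197/1200·12/13 + (-29/24)·1 = 1/2 ✓
b·c²: (-11/600)·1 + 2197/1200·144/169 + (-29/24)·1 = 1/3 ✓
b·Ac: 2197/1200·50/169 + (-29/24)·9/29 = 1/6 ✓
b·c³: (-11/600)·(-1) + 2197/1200·1728/2197 + (-29/24)·1 = 1/4 ✓
b·(c∘Ac): 2197/1200·600/2197 + (-29/24)·9/29 = 1/8 ✓
b·Ac²: 2197/1200·(-50/169) + (-29/24)·(-15/29) = 1/12 ✓
b·A²c: (-29/24)·(-1/29) = 1/24 ✓; 4 stages ⇒ order 4.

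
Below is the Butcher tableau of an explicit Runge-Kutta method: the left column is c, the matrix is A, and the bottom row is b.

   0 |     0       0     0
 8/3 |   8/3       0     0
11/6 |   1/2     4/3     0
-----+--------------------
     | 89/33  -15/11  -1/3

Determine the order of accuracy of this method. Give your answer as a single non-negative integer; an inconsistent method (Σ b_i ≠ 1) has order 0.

1

b = (89/33, -15/11, -1/3)
c = (0, 8/3, 11/6)
Ac = (0, 0, 32/9)
Σ b_i: 89/33·1 + (-15/11)·1 + (-1/3)·1 = 1 ✓
b·c: (-15/11)·8/3 + (-1/3)·11/6 = -841/198 ≠ 1/2 ⇒ order 1.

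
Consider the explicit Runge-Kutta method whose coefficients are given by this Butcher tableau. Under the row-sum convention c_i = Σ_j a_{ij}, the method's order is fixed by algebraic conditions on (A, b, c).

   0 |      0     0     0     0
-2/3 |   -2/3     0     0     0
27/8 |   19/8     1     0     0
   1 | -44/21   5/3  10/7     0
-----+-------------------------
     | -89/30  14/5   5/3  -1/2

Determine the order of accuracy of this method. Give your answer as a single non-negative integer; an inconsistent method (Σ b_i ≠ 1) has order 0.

1

b = (-89/30, 14/5, 5/3, -1/2)
c = (0, -2/3, 27/8, 1)
Ac = (0, 0, -2/3, 935/252)
Σ b_i: (-89/30)·1 + 14/5·1 + 5/3·1 + (-1/2)·1 = 1 ✓
b·c: 14/5·(-2/3) + 5/3·27/8 + (-1/2)·1 = 391/120 ≠ 1/2 ⇒ order 1.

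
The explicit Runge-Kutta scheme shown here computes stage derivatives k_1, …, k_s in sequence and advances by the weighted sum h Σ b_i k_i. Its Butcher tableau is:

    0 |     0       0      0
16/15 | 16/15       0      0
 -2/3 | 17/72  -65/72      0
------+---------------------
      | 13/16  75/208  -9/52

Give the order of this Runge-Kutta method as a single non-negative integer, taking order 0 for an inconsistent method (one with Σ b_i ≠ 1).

3

b = (13/16, 75/208, -9/52)
c = (0, 16/15, -2/3)
Ac = (0, 0, -26/27)
Σ b_i: 13/16·1 + 75/208·1 + (-9/52)·1 = 1 ✓
b·c: 75/208·16/15 + (-9/52)·(-2/3) = 1/2 ✓
b·c²: 75/208·256/225 + (-9/52)·4/9 = 1/3 ✓
b·Ac: (-9/52)·(-26/27) = 1/6 ✓; 3 stages ⇒ order 3.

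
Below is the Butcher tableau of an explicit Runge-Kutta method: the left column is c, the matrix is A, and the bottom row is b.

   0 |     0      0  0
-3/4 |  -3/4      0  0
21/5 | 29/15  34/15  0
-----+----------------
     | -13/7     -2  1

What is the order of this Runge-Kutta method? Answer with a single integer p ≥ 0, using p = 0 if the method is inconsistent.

b = (-13/7, -2, 1)
c = (0, -3/4, 21/5)
Ac = (0, 0, -17/10)
Σ b_i: (-13/7)·1 + (-2)·1 + 1·1 = -20/7 ≠ 1 ⇒ order 0.

0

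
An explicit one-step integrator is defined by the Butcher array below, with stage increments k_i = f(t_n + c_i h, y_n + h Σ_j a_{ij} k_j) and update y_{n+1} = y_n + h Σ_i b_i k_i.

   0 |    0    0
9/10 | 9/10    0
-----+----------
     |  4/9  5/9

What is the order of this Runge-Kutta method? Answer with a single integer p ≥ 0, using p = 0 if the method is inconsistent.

b = (4/9, 5/9)
c = (0, 9/10)
Σ b_i: 4/9·1 + 5/9·1 = 1 ✓
b·c: 5/9·9/10 = 1/2 ✓; 2 stages ⇒ order 2.

2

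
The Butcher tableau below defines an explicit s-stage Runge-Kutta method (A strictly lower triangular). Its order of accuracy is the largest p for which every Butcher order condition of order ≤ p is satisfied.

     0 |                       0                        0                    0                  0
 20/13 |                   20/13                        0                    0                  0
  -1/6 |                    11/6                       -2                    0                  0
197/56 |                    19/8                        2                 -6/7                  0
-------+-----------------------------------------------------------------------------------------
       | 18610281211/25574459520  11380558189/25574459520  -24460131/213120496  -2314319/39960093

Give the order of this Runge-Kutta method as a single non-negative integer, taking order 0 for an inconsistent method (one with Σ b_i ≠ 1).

b = (18610281211/25574459520, 11380558189/25574459520, -24460131/213120496, -2314319/39960093)
c = (0, 20/13, -1/6, 197/56)
Ac = (0, 0, -40/13, 293/91)
Σ b_i: 18610281211/25574459520·1 + 11380558189/25574459520·1 + (-24460131/213120496)·1 + (-2314319/39960093)·1 = 1 ✓
b·c: 11380558189/25574459520·20/13 + (-24460131/213120496)·(-1/6) + (-2314319/39960093)·197/56 = 1/2 ✓
b·c²: 11380558189/25574459520·400/169 + (-24460131/213120496)·1/36 + (-2314319/39960093)·38809/3136 = 1/3 ✓
b·Ac: (-24460131/213120496)·(-40/13) + (-2314319/39960093)·293/91 = 1/6 ✓
b·c³: 11380558189/25574459520·8000/2197 + (-24460131/213120496)·(-1/216) + (-2314319/39960093)·7645373/175616 = -5029303958729/5585461959168 ≠ 1/4 ⇒ order 3.
b·(c∘Ac): (-24460131/213120496)·20/39 + (-2314319/39960093)·57721/5096 = -2970821861/4155849672 ≠ 1/8
b·Ac²: (-24460131/213120496)·(-800/169) + (-2314319/39960093)·33431/7098 = 843173921/3116887254 ≠ 1/12
b·A²c: (-2314319/39960093)·240/91 = -26449360/173160403 ≠ 1/24

3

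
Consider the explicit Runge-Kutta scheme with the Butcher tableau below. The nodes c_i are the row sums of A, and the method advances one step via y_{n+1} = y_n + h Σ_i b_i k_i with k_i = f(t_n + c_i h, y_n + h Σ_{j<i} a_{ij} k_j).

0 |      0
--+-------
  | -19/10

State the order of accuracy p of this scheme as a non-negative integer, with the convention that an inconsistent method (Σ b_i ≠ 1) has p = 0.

0

b = (-19/10)
c = (0)
Σ b_i: (-19/10)·1 = -19/10 ≠ 1 ⇒ order 0.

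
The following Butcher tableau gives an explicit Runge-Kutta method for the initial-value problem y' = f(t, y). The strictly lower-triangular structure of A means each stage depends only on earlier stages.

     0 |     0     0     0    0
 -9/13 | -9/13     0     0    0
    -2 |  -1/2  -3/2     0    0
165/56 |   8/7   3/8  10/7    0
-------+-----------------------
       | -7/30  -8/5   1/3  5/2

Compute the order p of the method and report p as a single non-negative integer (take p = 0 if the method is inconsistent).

b = (-7/30, -8/5, 1/3, 5/2)
c = (0, -9/13, -2, 165/56)
Ac = (0, 0, 27/26, -2269/728)
Σ b_i: (-7/30)·1 + (-8/5)·1 + 1/3·1 + 5/2·1 = 1 ✓
b·c: (-8/5)·(-9/13) + 1/3·(-2) + 5/2·165/56 = 170507/21840 ≠ 1/2 ⇒ order 1.

1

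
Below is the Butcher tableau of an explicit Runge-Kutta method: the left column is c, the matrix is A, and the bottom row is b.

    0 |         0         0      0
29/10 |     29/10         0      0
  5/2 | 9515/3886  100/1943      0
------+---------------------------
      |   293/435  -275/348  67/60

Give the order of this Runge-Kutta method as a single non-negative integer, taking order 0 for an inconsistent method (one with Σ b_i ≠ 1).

3

b = (293/435, -275/348, 67/60)
c = (0, 29/10, 5/2)
Ac = (0, 0, 10/67)
Σ b_i: 293/435·1 + (-275/348)·1 + 67/60·1 = 1 ✓
b·c: (-275/348)·29/10 + 67/60·5/2 = 1/2 ✓
b·c²: (-275/348)·841/100 + 67/60·25/4 = 1/3 ✓
b·Ac: 67/60·10/67 = 1/6 ✓; 3 stages ⇒ order 3.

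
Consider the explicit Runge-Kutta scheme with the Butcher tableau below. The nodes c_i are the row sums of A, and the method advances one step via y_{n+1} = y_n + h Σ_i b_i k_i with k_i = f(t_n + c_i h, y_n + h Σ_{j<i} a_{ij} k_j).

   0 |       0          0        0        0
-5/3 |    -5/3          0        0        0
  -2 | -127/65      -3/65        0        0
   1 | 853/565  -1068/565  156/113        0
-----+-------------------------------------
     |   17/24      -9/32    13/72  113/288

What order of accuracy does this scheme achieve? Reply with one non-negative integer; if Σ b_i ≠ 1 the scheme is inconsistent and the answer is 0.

4

b = (17/24, -9/32, 13/72, 113/288)
c = (0, -5/3, -2, 1)
Ac = (0, 0, 1/13, 44/113)
Σ b_i: 17/24·1 + (-9/32)·1 + 13/72·1 + 113/288·1 = 1 ✓
b·c: (-9/32)·(-5/3) + 13/72·(-2) + 113/288·1 = 1/2 ✓
b·c²: (-9/32)·25/9 + 13/72·4 + 113/288·1 = 1/3 ✓
b·Ac: 13/72·1/13 + 113/288·44/113 = 1/6 ✓
b·c³: (-9/32)·(-125/27) + 13/72·(-8) + 113/288·1 = 1/4 ✓
b·(c∘Ac): 13/72·(-2/13) + 113/288·44/113 = 1/8 ✓
b·Ac²: 13/72·(-5/39) + 113/288·92/339 = 1/12 ✓
b·A²c: 113/288·12/113 = 1/24 ✓; 4 stages ⇒ order 4.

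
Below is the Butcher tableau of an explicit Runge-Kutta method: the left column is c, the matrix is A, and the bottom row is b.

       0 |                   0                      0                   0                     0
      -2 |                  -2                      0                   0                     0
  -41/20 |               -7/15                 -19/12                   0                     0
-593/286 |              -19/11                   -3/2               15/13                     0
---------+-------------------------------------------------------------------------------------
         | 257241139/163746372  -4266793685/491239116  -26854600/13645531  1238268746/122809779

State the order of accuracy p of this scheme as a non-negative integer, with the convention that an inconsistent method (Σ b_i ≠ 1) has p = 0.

3

b = (257241139/163746372, -4266793685/491239116, -26854600/13645531, 1238268746/122809779)
c = (0, -2, -41/20, -593/286)
Ac = (0, 0, 19/6, 33/52)
Σ b_i: 257241139/163746372·1 + (-4266793685/491239116)·1 + (-26854600/13645531)·1 + 1238268746/122809779·1 = 1 ✓
b·c: (-4266793685/491239116)·(-2) + (-26854600/13645531)·(-41/20) + 1238268746/122809779·(-593/286) = 1/2 ✓
b·c²: (-4266793685/491239116)·4 + (-26854600/13645531)·1681/400 + 1238268746/122809779·351649/81796 = 1/3 ✓
b·Ac: (-26854600/13645531)·19/6 + 1238268746/122809779·33/52 = 1/6 ✓
b·c³: (-4266793685/491239116)·(-8) + (-26854600/13645531)·(-68921/8000) + 1238268746/122809779·(-208527857/23393656) = -61888877621/18012100920 ≠ 1/4 ⇒ order 3.
b·(c∘Ac): (-26854600/13645531)·(-779/120) + 1238268746/122809779·(-1779/1352) = -26830747/54582124 ≠ 1/8
b·Ac²: (-26854600/13645531)·(-19/3) + 1238268746/122809779·(-1197/1040) = 1406833321/1637463720 ≠ 1/12
b·A²c: 1238268746/122809779·95/26 = 4524443495/122809779 ≠ 1/24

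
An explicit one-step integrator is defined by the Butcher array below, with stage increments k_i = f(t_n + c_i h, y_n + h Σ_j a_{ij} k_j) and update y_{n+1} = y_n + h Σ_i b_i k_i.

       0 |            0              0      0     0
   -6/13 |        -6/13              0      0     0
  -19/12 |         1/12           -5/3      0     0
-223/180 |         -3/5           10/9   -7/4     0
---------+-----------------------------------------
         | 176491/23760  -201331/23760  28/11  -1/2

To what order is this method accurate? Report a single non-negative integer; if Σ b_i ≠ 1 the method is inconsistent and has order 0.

b = (176491/23760, -201331/23760, 28/11, -1/2)
c = (0, -6/13, -19/12, -223/180)
Ac = (0, 0, 10/13, 1409/624)
Σ b_i: 176491/23760·1 + (-201331/23760)·1 + 28/11·1 + (-1/2)·1 = 1 ✓
b·c: (-201331/23760)·(-6/13) + 28/11·(-19/12) + (-1/2)·(-223/180) = 1/2 ✓
b·c²: (-201331/23760)·36/169 + 28/11·361/144 + (-1/2)·49729/32400 = 35294593/9266400 ≠ 1/3 ⇒ order 2.
b·Ac: 28/11·10/13 + (-1/2)·1409/624 = 11381/13728 ≠ 1/6

2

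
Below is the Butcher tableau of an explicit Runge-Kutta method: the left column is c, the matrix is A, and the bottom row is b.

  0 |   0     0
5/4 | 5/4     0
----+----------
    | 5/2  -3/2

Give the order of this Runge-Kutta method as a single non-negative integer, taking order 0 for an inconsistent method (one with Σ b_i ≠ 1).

b = (5/2, -3/2)
c = (0, 5/4)
Σ b_i: 5/2·1 + (-3/2)·1 = 1 ✓
b·c: (-3/2)·5/4 = -15/8 ≠ 1/2 ⇒ order 1.

1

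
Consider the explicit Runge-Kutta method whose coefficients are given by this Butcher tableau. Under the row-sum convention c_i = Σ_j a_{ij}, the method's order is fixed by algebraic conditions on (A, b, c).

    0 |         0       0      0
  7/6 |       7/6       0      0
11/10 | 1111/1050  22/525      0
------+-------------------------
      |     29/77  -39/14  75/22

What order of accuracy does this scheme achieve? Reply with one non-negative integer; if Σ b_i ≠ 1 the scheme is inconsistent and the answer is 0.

3

b = (29/77, -39/14, 75/22)
c = (0, 7/6, 11/10)
Ac = (0, 0, 11/225)
Σ b_i: 29/77·1 + (-39/14)·1 + 75/22·1 = 1 ✓
b·c: (-39/14)·7/6 + 75/22·11/10 = 1/2 ✓
b·c²: (-39/14)·49/36 + 75/22·121/100 = 1/3 ✓
b·Ac: 75/22·11/225 = 1/6 ✓; 3 stages ⇒ order 3.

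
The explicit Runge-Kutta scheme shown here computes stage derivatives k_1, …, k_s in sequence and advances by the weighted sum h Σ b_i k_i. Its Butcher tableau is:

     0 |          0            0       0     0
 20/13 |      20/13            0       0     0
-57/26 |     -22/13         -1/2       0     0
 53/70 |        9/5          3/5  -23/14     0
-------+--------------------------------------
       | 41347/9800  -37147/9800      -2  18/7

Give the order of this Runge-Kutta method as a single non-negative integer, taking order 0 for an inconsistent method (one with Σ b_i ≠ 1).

2

b = (41347/9800, -37147/9800, -2, 18/7)
c = (0, 20/13, -57/26, 53/70)
Ac = (0, 0, -10/13, 1647/364)
Σ b_i: 41347/9800·1 + (-37147/9800)·1 + (-2)·1 + 18/7·1 = 1 ✓
b·c: (-37147/9800)·20/13 + (-2)·(-57/26) + 18/7·53/70 = 1/2 ✓
b·c²: (-37147/9800)·400/169 + (-2)·3249/676 + 18/7·2809/4900 = -24795293/1449175 ≠ 1/3 ⇒ order 2.
b·Ac: (-2)·(-10/13) + 18/7·1647/364 = 1291/98 ≠ 1/6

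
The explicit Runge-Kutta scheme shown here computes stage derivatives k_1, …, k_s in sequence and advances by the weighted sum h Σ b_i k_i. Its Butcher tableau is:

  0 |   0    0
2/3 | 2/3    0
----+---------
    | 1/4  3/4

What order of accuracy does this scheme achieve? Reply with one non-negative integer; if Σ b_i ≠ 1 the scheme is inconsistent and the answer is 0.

b = (1/4, 3/4)
c = (0, 2/3)
Σ b_i: 1/4·1 + 3/4·1 = 1 ✓
b·c: 3/4·2/3 = 1/2 ✓; 2 stages ⇒ order 2.

2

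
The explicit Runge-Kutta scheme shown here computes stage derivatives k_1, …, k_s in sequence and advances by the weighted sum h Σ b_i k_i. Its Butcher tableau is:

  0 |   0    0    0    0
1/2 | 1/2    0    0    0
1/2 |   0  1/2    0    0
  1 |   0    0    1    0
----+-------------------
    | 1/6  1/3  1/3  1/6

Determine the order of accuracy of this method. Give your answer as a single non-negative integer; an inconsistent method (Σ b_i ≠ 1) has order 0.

b = (1/6, 1/3, 1/3, 1/6)
c = (0, 1/2, 1/2, 1)
Ac = (0, 0, 1/4, 1/2)
Σ b_i: 1/6·1 + 1/3·1 + 1/3·1 + 1/6·1 = 1 ✓
b·c: 1/3·1/2 + 1/3·1/2 + 1/6·1 = 1/2 ✓
b·c²: 1/3·1/4 + 1/3·1/4 + 1/6·1 = 1/3 ✓
b·Ac: 1/3·1/4 + 1/6·1/2 = 1/6 ✓
b·c³: 1/3·1/8 + 1/3·1/8 + 1/6·1 = 1/4 ✓
b·(c∘Ac): 1/3·1/8 + 1/6·1/2 = 1/8 ✓
b·Ac²: 1/3·1/8 + 1/6·1/4 = 1/12 ✓
b·A²c: 1/6·1/4 = 1/24 ✓; 4 stages ⇒ order 4.

4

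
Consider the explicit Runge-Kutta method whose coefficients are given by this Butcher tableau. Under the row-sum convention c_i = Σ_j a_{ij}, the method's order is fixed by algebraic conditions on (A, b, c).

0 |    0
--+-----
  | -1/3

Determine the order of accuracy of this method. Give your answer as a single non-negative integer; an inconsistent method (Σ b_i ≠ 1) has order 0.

b = (-1/3)
c = (0)
Σ b_i: (-1/3)·1 = -1/3 ≠ 1 ⇒ order 0.

0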